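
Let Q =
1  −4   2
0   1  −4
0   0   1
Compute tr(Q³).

Q = I + N where N = [[0, −4, 2], [0, 0, −4], [0, 0, 0]] is strictly upper-triangular, so N³ = 0.
(I + N)³ = I + 3·N + 3·N² = [[1, −12, 54], [0, 1, −12], [0, 0, 1]].

3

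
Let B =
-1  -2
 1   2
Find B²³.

[[-1, -2], [1, 2]]

B² = B (a projection; rank 1, trace 1), so B²³ = B.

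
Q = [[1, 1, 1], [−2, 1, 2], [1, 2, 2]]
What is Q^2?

[[0, 4, 5], [−2, 3, 4], [−1, 7, 9]]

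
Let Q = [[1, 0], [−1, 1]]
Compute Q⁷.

Q = I + N where N = [[0, 0], [−1, 0]] is strictly lower-triangular, so N² = 0.
(I + N)⁷ = I + 7·N = [[1, 0], [−7, 1]].

[[1, 0], [−7, 1]]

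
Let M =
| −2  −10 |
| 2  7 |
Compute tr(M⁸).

6817

tr M = 5 and det M = 6, so the characteristic polynomial is λ² − (5)λ + (6) with roots 3 and 2.
Eigenvectors give P = [[−2, −5], [1, 2]] with P⁻¹ = [[2, 5], [−1, −2]], and M = P·diag(3, 2)·P⁻¹.
Then M⁸ = P·diag(6561, 256)·P⁻¹ = [[−13122, −1280], [6561, 512]] · [[2, 5], [−1, −2]] = [[−24964, −63050], [12610, 31781]].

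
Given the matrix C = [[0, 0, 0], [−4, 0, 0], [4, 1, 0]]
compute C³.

[[0, 0, 0], [0, 0, 0], [0, 0, 0]]

C is strictly triangular, hence nilpotent: C³ = 0, so C³ = 0.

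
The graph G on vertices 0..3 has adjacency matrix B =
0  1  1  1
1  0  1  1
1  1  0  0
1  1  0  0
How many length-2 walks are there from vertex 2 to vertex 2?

2

The number of length-2 walks from vertex 2 to vertex 2 is entry (2,2) of B², where B is the adjacency matrix.
B² = [[3, 2, 1, 1], [2, 3, 1, 1], [1, 1, 2, 2], [1, 1, 2, 2]]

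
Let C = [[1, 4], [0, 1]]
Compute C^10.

C = I + N where N = [[0, 4], [0, 0]] is strictly upper-triangular, so N^2 = 0.
(I + N)^10 = I + 10·N = [[1, 40], [0, 1]].

[[1, 40], [0, 1]]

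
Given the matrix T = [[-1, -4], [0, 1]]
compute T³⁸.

[[1, 0], [0, 1]]

T² = I (check: tr T = 0 and det T = -1), so T³⁸ = I since 38 is even.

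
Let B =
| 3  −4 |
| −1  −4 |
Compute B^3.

B^2 = [[13, 4], [1, 20]]
B^3 = [[35, −68], [−17, −84]]

[[35, −68], [−17, −84]]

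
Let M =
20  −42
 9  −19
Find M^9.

[[3590, −7182], [1539, −3079]]

tr M = 1 and det M = −2, so the characteristic polynomial is λ² − (1)λ + (−2) with roots 2 and −1.
Eigenvectors give P = [[−7, −2], [−3, −1]] with P⁻¹ = [[−1, 2], [3, −7]], and M = P·diag(2, −1)·P⁻¹.
Then M^9 = P·diag(512, −1)·P⁻¹ = [[−3584, 2], [−1536, 1]] · [[−1, 2], [3, −7]] = [[3590, −7182], [1539, −3079]].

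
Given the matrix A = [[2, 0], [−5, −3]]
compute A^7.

[[128, 0], [−2315, −2187]]

tr A = −1 and det A = −6, so the characteristic polynomial is λ² − (−1)λ + (−6) with roots −3 and 2.
Eigenvectors give P = [[0, −1], [1, 1]] with P⁻¹ = [[1, 1], [−1, 0]], and A = P·diag(−3, 2)·P⁻¹.
Then A^7 = P·diag(−2187, 128)·P⁻¹ = [[0, −128], [−2187, 128]] · [[1, 1], [−1, 0]] = [[128, 0], [−2315, −2187]].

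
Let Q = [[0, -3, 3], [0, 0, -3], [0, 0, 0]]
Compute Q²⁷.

Q is strictly triangular, hence nilpotent: Q³ = 0, so Q²⁷ = 0.

[[0, 0, 0], [0, 0, 0], [0, 0, 0]]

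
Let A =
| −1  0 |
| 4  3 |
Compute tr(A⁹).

tr A = 2 and det A = −3, so the characteristic polynomial is λ² − (2)λ + (−3) with roots 3 and −1.
Eigenvectors give P = [[0, 1], [−1, −1]] with P⁻¹ = [[−1, −1], [1, 0]], and A = P·diag(3, −1)·P⁻¹.
Then A⁹ = P·diag(19683, −1)·P⁻¹ = [[0, −1], [−19683, 1]] · [[−1, −1], [1, 0]] = [[−1, 0], [19684, 19683]].

19682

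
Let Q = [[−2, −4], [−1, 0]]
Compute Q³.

[[−24, −32], [−8, −8]]

Q² = [[8, 8], [2, 4]]
Q³ = [[−24, −32], [−8, −8]]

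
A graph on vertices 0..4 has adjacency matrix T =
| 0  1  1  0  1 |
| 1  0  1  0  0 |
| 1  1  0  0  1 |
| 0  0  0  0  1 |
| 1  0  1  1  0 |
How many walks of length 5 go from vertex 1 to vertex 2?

The number of length-5 walks from vertex 1 to vertex 2 is entry (1,2) of T⁵, where T is the adjacency matrix.
T² = [[3, 1, 2, 1, 1], [1, 2, 1, 0, 2], [2, 1, 3, 1, 1], [1, 0, 1, 1, 0], [1, 2, 1, 0, 3]]
T³ = [[4, 5, 5, 1, 6], [5, 2, 5, 2, 2], [5, 5, 4, 1, 6], [1, 2, 1, 0, 3], [6, 2, 6, 3, 2]]
T⁴ = [[16, 9, 15, 6, 10], [9, 10, 9, 2, 12], [15, 9, 16, 6, 10], [6, 2, 6, 3, 2], [10, 12, 10, 2, 15]]
T⁵ = [[34, 31, 35, 10, 37], [31, 18, 31, 12, 20], [35, 31, 34, 10, 37], [10, 12, 10, 2, 15], [37, 20, 37, 15, 22]]

31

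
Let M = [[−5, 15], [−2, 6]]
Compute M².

M² = M (a projection; rank 1, trace 1), so M² = M.

[[−5, 15], [−2, 6]]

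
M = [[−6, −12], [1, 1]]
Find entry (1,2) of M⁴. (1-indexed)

780

tr M = −5 and det M = 6, so the characteristic polynomial is λ² − (−5)λ + (6) with roots −2 and −3.
Eigenvectors give P = [[−3, 4], [1, −1]] with P⁻¹ = [[1, 4], [1, 3]], and M = P·diag(−2, −3)·P⁻¹.
Then M⁴ = P·diag(16, 81)·P⁻¹ = [[−48, 324], [16, −81]] · [[1, 4], [1, 3]] = [[276, 780], [−65, −179]].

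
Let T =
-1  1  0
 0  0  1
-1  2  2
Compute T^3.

[[-2, 3, 1], [-1, 3, 6], [-5, 11, 15]]

T^2 = [[1, -1, 1], [-1, 2, 2], [-1, 3, 6]]
T^3 = [[-2, 3, 1], [-1, 3, 6], [-5, 11, 15]]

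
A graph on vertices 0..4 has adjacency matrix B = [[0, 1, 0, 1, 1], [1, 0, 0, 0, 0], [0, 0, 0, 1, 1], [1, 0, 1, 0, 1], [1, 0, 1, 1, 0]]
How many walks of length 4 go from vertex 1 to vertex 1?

3

The number of length-4 walks from vertex 1 to vertex 1 is entry (1,1) of B⁴, where B is the adjacency matrix.
B² = [[3, 0, 2, 1, 1], [0, 1, 0, 1, 1], [2, 0, 2, 1, 1], [1, 1, 1, 3, 2], [1, 1, 1, 2, 3]]
B³ = [[2, 3, 2, 6, 6], [3, 0, 2, 1, 1], [2, 2, 2, 5, 5], [6, 1, 5, 4, 5], [6, 1, 5, 5, 4]]
B⁴ = [[15, 2, 12, 10, 10], [2, 3, 2, 6, 6], [12, 2, 10, 9, 9], [10, 6, 9, 16, 15], [10, 6, 9, 15, 16]]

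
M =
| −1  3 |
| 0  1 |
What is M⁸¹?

[[−1, 3], [0, 1]]

M² = I (check: tr M = 0 and det M = −1), so M⁸¹ = M since 81 is odd.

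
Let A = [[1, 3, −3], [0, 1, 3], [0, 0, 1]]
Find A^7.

A = I + N where N = [[0, 3, −3], [0, 0, 3], [0, 0, 0]] is strictly upper-triangular, so N^3 = 0.
(I + N)^7 = I + 7·N + 21·N^2 = [[1, 21, 168], [0, 1, 21], [0, 0, 1]].

[[1, 21, 168], [0, 1, 21], [0, 0, 1]]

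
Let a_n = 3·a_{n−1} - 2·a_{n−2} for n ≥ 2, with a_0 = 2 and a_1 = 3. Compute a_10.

With companion matrix A = [[3, -2], [1, 0]], [a_n, a_{n−1}]ᵀ = A·[a_{n−1}, a_{n−2}]ᵀ, so [a_10, a_9]ᵀ = A^9·[a_1, a_0]ᵀ.
A^9 = [[1023, -1022], [511, -510]], giving [a_10, a_9]ᵀ = [[1025], [513]].

1025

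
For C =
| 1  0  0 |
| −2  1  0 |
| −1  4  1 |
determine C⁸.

C = I + N where N = [[0, 0, 0], [−2, 0, 0], [−1, 4, 0]] is strictly lower-triangular, so N³ = 0.
(I + N)⁸ = I + 8·N + 28·N² = [[1, 0, 0], [−16, 1, 0], [−232, 32, 1]].

[[1, 0, 0], [−16, 1, 0], [−232, 32, 1]]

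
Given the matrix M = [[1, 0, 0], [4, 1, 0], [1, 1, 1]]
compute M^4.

[[1, 0, 0], [16, 1, 0], [28, 4, 1]]

M = I + N where N = [[0, 0, 0], [4, 0, 0], [1, 1, 0]] is strictly lower-triangular, so N^3 = 0.
(I + N)^4 = I + 4·N + 6·N^2 = [[1, 0, 0], [16, 1, 0], [28, 4, 1]].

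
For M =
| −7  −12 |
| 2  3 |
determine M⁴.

tr M = −4 and det M = 3, so the characteristic polynomial is λ² − (−4)λ + (3) with roots −1 and −3.
Eigenvectors give P = [[−2, 3], [1, −1]] with P⁻¹ = [[1, 3], [1, 2]], and M = P·diag(−1, −3)·P⁻¹.
Then M⁴ = P·diag(1, 81)·P⁻¹ = [[−2, 243], [1, −81]] · [[1, 3], [1, 2]] = [[241, 480], [−80, −159]].

[[241, 480], [−80, −159]]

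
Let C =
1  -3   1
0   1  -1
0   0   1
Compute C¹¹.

[[1, -33, 176], [0, 1, -11], [0, 0, 1]]

C = I + N where N = [[0, -3, 1], [0, 0, -1], [0, 0, 0]] is strictly upper-triangular, so N³ = 0.
(I + N)¹¹ = I + 11·N + 55·N² = [[1, -33, 176], [0, 1, -11], [0, 0, 1]].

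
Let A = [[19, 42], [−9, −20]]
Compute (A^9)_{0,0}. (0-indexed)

3079

tr A = −1 and det A = −2, so the characteristic polynomial is λ² − (−1)λ + (−2) with roots −2 and 1.
Eigenvectors give P = [[2, −7], [−1, 3]] with P⁻¹ = [[−3, −7], [−1, −2]], and A = P·diag(−2, 1)·P⁻¹.
Then A^9 = P·diag(−512, 1)·P⁻¹ = [[−1024, −7], [512, 3]] · [[−3, −7], [−1, −2]] = [[3079, 7182], [−1539, −3590]].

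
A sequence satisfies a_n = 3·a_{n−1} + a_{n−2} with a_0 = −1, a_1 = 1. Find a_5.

With companion matrix C = [[3, 1], [1, 0]], [a_n, a_{n−1}]ᵀ = C·[a_{n−1}, a_{n−2}]ᵀ, so [a_5, a_4]ᵀ = C^4·[a_1, a_0]ᵀ.
C^4 = [[109, 33], [33, 10]], giving [a_5, a_4]ᵀ = [[76], [23]].

76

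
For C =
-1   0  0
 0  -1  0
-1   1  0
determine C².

[[1, 0, 0], [0, 1, 0], [1, -1, 0]]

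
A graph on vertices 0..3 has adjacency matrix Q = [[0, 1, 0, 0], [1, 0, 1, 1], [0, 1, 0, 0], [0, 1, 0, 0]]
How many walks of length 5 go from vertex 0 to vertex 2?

0

The number of length-5 walks from vertex 0 to vertex 2 is entry (0,2) of Q^5, where Q is the adjacency matrix.
Q^2 = [[1, 0, 1, 1], [0, 3, 0, 0], [1, 0, 1, 1], [1, 0, 1, 1]]
Q^3 = [[0, 3, 0, 0], [3, 0, 3, 3], [0, 3, 0, 0], [0, 3, 0, 0]]
Q^4 = [[3, 0, 3, 3], [0, 9, 0, 0], [3, 0, 3, 3], [3, 0, 3, 3]]
Q^5 = [[0, 9, 0, 0], [9, 0, 9, 9], [0, 9, 0, 0], [0, 9, 0, 0]]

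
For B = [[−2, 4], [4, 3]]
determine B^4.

B^2 = [[20, 4], [4, 25]]
B^3 = [[−24, 92], [92, 91]]
B^4 = [[416, 180], [180, 641]]

[[416, 180], [180, 641]]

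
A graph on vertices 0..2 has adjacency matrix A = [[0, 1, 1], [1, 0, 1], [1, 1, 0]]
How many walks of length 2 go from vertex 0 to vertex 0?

The number of length-2 walks from vertex 0 to vertex 0 is entry (0,0) of A², where A is the adjacency matrix.
A² = [[2, 1, 1], [1, 2, 1], [1, 1, 2]]

2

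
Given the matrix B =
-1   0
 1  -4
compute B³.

[[-1, 0], [21, -64]]

B² = [[1, 0], [-5, 16]]
B³ = [[-1, 0], [21, -64]]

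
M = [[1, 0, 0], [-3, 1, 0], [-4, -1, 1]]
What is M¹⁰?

M = I + N where N = [[0, 0, 0], [-3, 0, 0], [-4, -1, 0]] is strictly lower-triangular, so N³ = 0.
(I + N)¹⁰ = I + 10·N + 45·N² = [[1, 0, 0], [-30, 1, 0], [95, -10, 1]].

[[1, 0, 0], [-30, 1, 0], [95, -10, 1]]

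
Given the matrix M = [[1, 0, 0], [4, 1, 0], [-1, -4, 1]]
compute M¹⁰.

[[1, 0, 0], [40, 1, 0], [-730, -40, 1]]

M = I + N where N = [[0, 0, 0], [4, 0, 0], [-1, -4, 0]] is strictly lower-triangular, so N³ = 0.
(I + N)¹⁰ = I + 10·N + 45·N² = [[1, 0, 0], [40, 1, 0], [-730, -40, 1]].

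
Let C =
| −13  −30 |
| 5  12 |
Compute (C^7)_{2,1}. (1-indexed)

2315

tr C = −1 and det C = −6, so the characteristic polynomial is λ² − (−1)λ + (−6) with roots 2 and −3.
Eigenvectors give P = [[−2, 3], [1, −1]] with P⁻¹ = [[1, 3], [1, 2]], and C = P·diag(2, −3)·P⁻¹.
Then C^7 = P·diag(128, −2187)·P⁻¹ = [[−256, −6561], [128, 2187]] · [[1, 3], [1, 2]] = [[−6817, −13890], [2315, 4758]].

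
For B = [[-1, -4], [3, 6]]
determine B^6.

[[-1931, -2660], [1995, 2724]]

tr B = 5 and det B = 6, so the characteristic polynomial is λ² − (5)λ + (6) with roots 2 and 3.
Eigenvectors give P = [[4, -1], [-3, 1]] with P⁻¹ = [[1, 1], [3, 4]], and B = P·diag(2, 3)·P⁻¹.
Then B^6 = P·diag(64, 729)·P⁻¹ = [[256, -729], [-192, 729]] · [[1, 1], [3, 4]] = [[-1931, -2660], [1995, 2724]].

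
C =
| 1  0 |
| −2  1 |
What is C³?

[[1, 0], [−6, 1]]

C = I + N where N = [[0, 0], [−2, 0]] is strictly lower-triangular, so N² = 0.
(I + N)³ = I + 3·N = [[1, 0], [−6, 1]].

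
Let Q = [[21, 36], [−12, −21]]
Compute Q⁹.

[[137781, 236196], [−78732, −137781]]

tr Q = 0 and det Q = −9, so the characteristic polynomial is λ² − (0)λ + (−9) with roots −3 and 3.
Eigenvectors give P = [[−3, −2], [2, 1]] with P⁻¹ = [[1, 2], [−2, −3]], and Q = P·diag(−3, 3)·P⁻¹.
Then Q⁹ = P·diag(−19683, 19683)·P⁻¹ = [[59049, −39366], [−39366, 19683]] · [[1, 2], [−2, −3]] = [[137781, 236196], [−78732, −137781]].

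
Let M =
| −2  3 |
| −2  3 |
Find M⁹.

M² = M (a projection; rank 1, trace 1), so M⁹ = M.

[[−2, 3], [−2, 3]]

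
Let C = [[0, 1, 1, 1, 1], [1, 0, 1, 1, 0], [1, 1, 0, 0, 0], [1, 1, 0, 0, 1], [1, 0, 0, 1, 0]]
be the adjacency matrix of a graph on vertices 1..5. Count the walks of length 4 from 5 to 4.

11

The number of length-4 walks from vertex 5 to vertex 4 is entry (5,4) of C^4, where C is the adjacency matrix.
C^2 = [[4, 2, 1, 2, 1], [2, 3, 1, 1, 2], [1, 1, 2, 2, 1], [2, 1, 2, 3, 1], [1, 2, 1, 1, 2]]
C^3 = [[6, 7, 6, 7, 6], [7, 4, 5, 7, 3], [6, 5, 2, 3, 3], [7, 7, 3, 4, 5], [6, 3, 3, 5, 2]]
C^4 = [[26, 19, 13, 19, 13], [19, 19, 11, 14, 14], [13, 11, 11, 14, 9], [19, 14, 14, 19, 11], [13, 14, 9, 11, 11]]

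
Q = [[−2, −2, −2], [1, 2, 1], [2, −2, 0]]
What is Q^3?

[[12, 8, 8], [−4, −4, −4], [−8, 8, 4]]

Q^2 = [[−2, 4, 2], [2, 0, 0], [−6, −8, −6]]
Q^3 = [[12, 8, 8], [−4, −4, −4], [−8, 8, 4]]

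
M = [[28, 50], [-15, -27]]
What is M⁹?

tr M = 1 and det M = -6, so the characteristic polynomial is λ² − (1)λ + (-6) with roots 3 and -2.
Eigenvectors give P = [[-2, -5], [1, 3]] with P⁻¹ = [[-3, -5], [1, 2]], and M = P·diag(3, -2)·P⁻¹.
Then M⁹ = P·diag(19683, -512)·P⁻¹ = [[-39366, 2560], [19683, -1536]] · [[-3, -5], [1, 2]] = [[120658, 201950], [-60585, -101487]].

[[120658, 201950], [-60585, -101487]]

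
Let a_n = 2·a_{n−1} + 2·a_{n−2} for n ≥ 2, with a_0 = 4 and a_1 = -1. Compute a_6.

With companion matrix M = [[2, 2], [1, 0]], [a_n, a_{n−1}]ᵀ = M·[a_{n−1}, a_{n−2}]ᵀ, so [a_6, a_5]ᵀ = M⁵·[a_1, a_0]ᵀ.
M⁵ = [[120, 88], [44, 32]], giving [a_6, a_5]ᵀ = [[232], [84]].

232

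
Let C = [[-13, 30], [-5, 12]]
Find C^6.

tr C = -1 and det C = -6, so the characteristic polynomial is λ² − (-1)λ + (-6) with roots 2 and -3.
Eigenvectors give P = [[2, 3], [1, 1]] with P⁻¹ = [[-1, 3], [1, -2]], and C = P·diag(2, -3)·P⁻¹.
Then C^6 = P·diag(64, 729)·P⁻¹ = [[128, 2187], [64, 729]] · [[-1, 3], [1, -2]] = [[2059, -3990], [665, -1266]].

[[2059, -3990], [665, -1266]]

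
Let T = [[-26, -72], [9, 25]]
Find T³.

tr T = -1 and det T = -2, so the characteristic polynomial is λ² − (-1)λ + (-2) with roots 1 and -2.
Eigenvectors give P = [[-8, -3], [3, 1]] with P⁻¹ = [[1, 3], [-3, -8]], and T = P·diag(1, -2)·P⁻¹.
Then T³ = P·diag(1, -8)·P⁻¹ = [[-8, 24], [3, -8]] · [[1, 3], [-3, -8]] = [[-80, -216], [27, 73]].

[[-80, -216], [27, 73]]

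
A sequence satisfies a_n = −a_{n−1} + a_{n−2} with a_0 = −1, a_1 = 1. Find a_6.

With companion matrix C = [[−1, 1], [1, 0]], [a_n, a_{n−1}]ᵀ = C·[a_{n−1}, a_{n−2}]ᵀ, so [a_6, a_5]ᵀ = C⁵·[a_1, a_0]ᵀ.
C⁵ = [[−8, 5], [5, −3]], giving [a_6, a_5]ᵀ = [[−13], [8]].

−13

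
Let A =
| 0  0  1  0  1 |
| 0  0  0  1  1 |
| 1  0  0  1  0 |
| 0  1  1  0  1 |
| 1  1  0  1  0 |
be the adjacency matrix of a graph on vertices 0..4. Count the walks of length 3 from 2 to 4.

The number of length-3 walks from vertex 2 to vertex 4 is entry (2,4) of A^3, where A is the adjacency matrix.
A^2 = [[2, 1, 0, 2, 0], [1, 2, 1, 1, 1], [0, 1, 2, 0, 2], [2, 1, 0, 3, 1], [0, 1, 2, 1, 3]]
A^3 = [[0, 2, 4, 1, 5], [2, 2, 2, 4, 4], [4, 2, 0, 5, 1], [1, 4, 5, 2, 6], [5, 4, 1, 6, 2]]

1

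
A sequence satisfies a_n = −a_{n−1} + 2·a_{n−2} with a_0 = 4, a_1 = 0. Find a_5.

−40

With companion matrix A = [[−1, 2], [1, 0]], [a_n, a_{n−1}]ᵀ = A·[a_{n−1}, a_{n−2}]ᵀ, so [a_5, a_4]ᵀ = A^4·[a_1, a_0]ᵀ.
A^4 = [[11, −10], [−5, 6]], giving [a_5, a_4]ᵀ = [[−40], [24]].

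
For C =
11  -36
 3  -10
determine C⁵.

[[131, -396], [33, -100]]

tr C = 1 and det C = -2, so the characteristic polynomial is λ² − (1)λ + (-2) with roots -1 and 2.
Eigenvectors give P = [[3, 4], [1, 1]] with P⁻¹ = [[-1, 4], [1, -3]], and C = P·diag(-1, 2)·P⁻¹.
Then C⁵ = P·diag(-1, 32)·P⁻¹ = [[-3, 128], [-1, 32]] · [[-1, 4], [1, -3]] = [[131, -396], [33, -100]].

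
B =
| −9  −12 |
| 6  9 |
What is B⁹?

tr B = 0 and det B = −9, so the characteristic polynomial is λ² − (0)λ + (−9) with roots 3 and −3.
Eigenvectors give P = [[−1, −2], [1, 1]] with P⁻¹ = [[1, 2], [−1, −1]], and B = P·diag(3, −3)·P⁻¹.
Then B⁹ = P·diag(19683, −19683)·P⁻¹ = [[−19683, 39366], [19683, −19683]] · [[1, 2], [−1, −1]] = [[−59049, −78732], [39366, 59049]].

[[−59049, −78732], [39366, 59049]]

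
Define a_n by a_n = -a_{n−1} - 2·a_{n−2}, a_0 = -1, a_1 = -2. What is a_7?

With companion matrix B = [[-1, -2], [1, 0]], [a_n, a_{n−1}]ᵀ = B·[a_{n−1}, a_{n−2}]ᵀ, so [a_7, a_6]ᵀ = B^6·[a_1, a_0]ᵀ.
B^6 = [[7, 10], [-5, 2]], giving [a_7, a_6]ᵀ = [[-24], [8]].

-24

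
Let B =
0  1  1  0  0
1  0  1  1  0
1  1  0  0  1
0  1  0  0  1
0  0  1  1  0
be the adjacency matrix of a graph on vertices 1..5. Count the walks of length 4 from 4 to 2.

The number of length-4 walks from vertex 4 to vertex 2 is entry (4,2) of B⁴, where B is the adjacency matrix.
B² = [[2, 1, 1, 1, 1], [1, 3, 1, 0, 2], [1, 1, 3, 2, 0], [1, 0, 2, 2, 0], [1, 2, 0, 0, 2]]
B³ = [[2, 4, 4, 2, 2], [4, 2, 6, 5, 1], [4, 6, 2, 1, 5], [2, 5, 1, 0, 4], [2, 1, 5, 4, 0]]
B⁴ = [[8, 8, 8, 6, 6], [8, 15, 7, 3, 11], [8, 7, 15, 11, 3], [6, 3, 11, 9, 1], [6, 11, 3, 1, 9]]

3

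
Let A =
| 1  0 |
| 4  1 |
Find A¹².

A = I + N where N = [[0, 0], [4, 0]] is strictly lower-triangular, so N² = 0.
(I + N)¹² = I + 12·N = [[1, 0], [48, 1]].

[[1, 0], [48, 1]]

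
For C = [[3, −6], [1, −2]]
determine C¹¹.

[[3, −6], [1, −2]]

C² = C (a projection; rank 1, trace 1), so C¹¹ = C.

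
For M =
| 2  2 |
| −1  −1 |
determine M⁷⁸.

M² = M (a projection; rank 1, trace 1), so M⁷⁸ = M.

[[2, 2], [−1, −1]]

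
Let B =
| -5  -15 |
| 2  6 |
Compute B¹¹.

[[-5, -15], [2, 6]]

B² = B (a projection; rank 1, trace 1), so B¹¹ = B.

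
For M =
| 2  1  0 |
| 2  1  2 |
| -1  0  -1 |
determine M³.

[[16, 9, 4], [14, 7, 6], [-5, -2, -3]]

M² = [[6, 3, 2], [4, 3, 0], [-1, -1, 1]]
M³ = [[16, 9, 4], [14, 7, 6], [-5, -2, -3]]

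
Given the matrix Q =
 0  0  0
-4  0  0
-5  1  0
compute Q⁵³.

Q is strictly triangular, hence nilpotent: Q³ = 0, so Q⁵³ = 0.

[[0, 0, 0], [0, 0, 0], [0, 0, 0]]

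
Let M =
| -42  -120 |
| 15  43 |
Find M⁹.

[[-162072, -484680], [60585, 181243]]

tr M = 1 and det M = -6, so the characteristic polynomial is λ² − (1)λ + (-6) with roots -2 and 3.
Eigenvectors give P = [[-3, -8], [1, 3]] with P⁻¹ = [[-3, -8], [1, 3]], and M = P·diag(-2, 3)·P⁻¹.
Then M⁹ = P·diag(-512, 19683)·P⁻¹ = [[1536, -157464], [-512, 59049]] · [[-3, -8], [1, 3]] = [[-162072, -484680], [60585, 181243]].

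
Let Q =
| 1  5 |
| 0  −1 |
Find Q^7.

[[1, 5], [0, −1]]

Q² = I (check: tr Q = 0 and det Q = −1), so Q^7 = Q since 7 is odd.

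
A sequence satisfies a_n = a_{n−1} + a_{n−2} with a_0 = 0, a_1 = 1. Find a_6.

With companion matrix B = [[1, 1], [1, 0]], [a_n, a_{n−1}]ᵀ = B·[a_{n−1}, a_{n−2}]ᵀ, so [a_6, a_5]ᵀ = B⁵·[a_1, a_0]ᵀ.
B⁵ = [[8, 5], [5, 3]], giving [a_6, a_5]ᵀ = [[8], [5]].

8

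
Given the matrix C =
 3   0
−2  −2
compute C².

[[9, 0], [−2, 4]]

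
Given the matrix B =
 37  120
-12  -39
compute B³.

tr B = -2 and det B = -3, so the characteristic polynomial is λ² − (-2)λ + (-3) with roots 1 and -3.
Eigenvectors give P = [[10, -3], [-3, 1]] with P⁻¹ = [[1, 3], [3, 10]], and B = P·diag(1, -3)·P⁻¹.
Then B³ = P·diag(1, -27)·P⁻¹ = [[10, 81], [-3, -27]] · [[1, 3], [3, 10]] = [[253, 840], [-84, -279]].

[[253, 840], [-84, -279]]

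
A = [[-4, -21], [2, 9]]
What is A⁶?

[[-3926, -13965], [1330, 4719]]

tr A = 5 and det A = 6, so the characteristic polynomial is λ² − (5)λ + (6) with roots 2 and 3.
Eigenvectors give P = [[-7, 3], [2, -1]] with P⁻¹ = [[-1, -3], [-2, -7]], and A = P·diag(2, 3)·P⁻¹.
Then A⁶ = P·diag(64, 729)·P⁻¹ = [[-448, 2187], [128, -729]] · [[-1, -3], [-2, -7]] = [[-3926, -13965], [1330, 4719]].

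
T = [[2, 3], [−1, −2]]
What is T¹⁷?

T² = I (check: tr T = 0 and det T = −1), so T¹⁷ = T since 17 is odd.

[[2, 3], [−1, −2]]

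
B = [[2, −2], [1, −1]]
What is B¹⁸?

[[2, −2], [1, −1]]

B² = B (a projection; rank 1, trace 1), so B¹⁸ = B.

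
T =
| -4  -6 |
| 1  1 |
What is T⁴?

tr T = -3 and det T = 2, so the characteristic polynomial is λ² − (-3)λ + (2) with roots -1 and -2.
Eigenvectors give P = [[2, 3], [-1, -1]] with P⁻¹ = [[-1, -3], [1, 2]], and T = P·diag(-1, -2)·P⁻¹.
Then T⁴ = P·diag(1, 16)·P⁻¹ = [[2, 48], [-1, -16]] · [[-1, -3], [1, 2]] = [[46, 90], [-15, -29]].

[[46, 90], [-15, -29]]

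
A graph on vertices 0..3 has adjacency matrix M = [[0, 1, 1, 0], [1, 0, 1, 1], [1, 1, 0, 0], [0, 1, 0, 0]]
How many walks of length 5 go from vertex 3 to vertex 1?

11

The number of length-5 walks from vertex 3 to vertex 1 is entry (3,1) of M^5, where M is the adjacency matrix.
M^2 = [[2, 1, 1, 1], [1, 3, 1, 0], [1, 1, 2, 1], [1, 0, 1, 1]]
M^3 = [[2, 4, 3, 1], [4, 2, 4, 3], [3, 4, 2, 1], [1, 3, 1, 0]]
M^4 = [[7, 6, 6, 4], [6, 11, 6, 2], [6, 6, 7, 4], [4, 2, 4, 3]]
M^5 = [[12, 17, 13, 6], [17, 14, 17, 11], [13, 17, 12, 6], [6, 11, 6, 2]]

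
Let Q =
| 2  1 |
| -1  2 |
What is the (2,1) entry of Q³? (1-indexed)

-11

Q² = [[3, 4], [-4, 3]]
Q³ = [[2, 11], [-11, 2]]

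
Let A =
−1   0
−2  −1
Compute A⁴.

A² = [[1, 0], [4, 1]]
A³ = [[−1, 0], [−6, −1]]
A⁴ = [[1, 0], [8, 1]]

[[1, 0], [8, 1]]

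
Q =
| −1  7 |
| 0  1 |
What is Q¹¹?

[[−1, 7], [0, 1]]

Q² = I (check: tr Q = 0 and det Q = −1), so Q¹¹ = Q since 11 is odd.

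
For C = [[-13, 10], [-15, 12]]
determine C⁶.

tr C = -1 and det C = -6, so the characteristic polynomial is λ² − (-1)λ + (-6) with roots -3 and 2.
Eigenvectors give P = [[-1, 2], [-1, 3]] with P⁻¹ = [[-3, 2], [-1, 1]], and C = P·diag(-3, 2)·P⁻¹.
Then C⁶ = P·diag(729, 64)·P⁻¹ = [[-729, 128], [-729, 192]] · [[-3, 2], [-1, 1]] = [[2059, -1330], [1995, -1266]].

[[2059, -1330], [1995, -1266]]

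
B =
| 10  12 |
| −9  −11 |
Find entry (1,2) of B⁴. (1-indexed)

−60

tr B = −1 and det B = −2, so the characteristic polynomial is λ² − (−1)λ + (−2) with roots −2 and 1.
Eigenvectors give P = [[1, −4], [−1, 3]] with P⁻¹ = [[−3, −4], [−1, −1]], and B = P·diag(−2, 1)·P⁻¹.
Then B⁴ = P·diag(16, 1)·P⁻¹ = [[16, −4], [−16, 3]] · [[−3, −4], [−1, −1]] = [[−44, −60], [45, 61]].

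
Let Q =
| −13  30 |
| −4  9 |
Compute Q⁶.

[[4369, −10920], [1456, −3639]]

tr Q = −4 and det Q = 3, so the characteristic polynomial is λ² − (−4)λ + (3) with roots −1 and −3.
Eigenvectors give P = [[−5, −3], [−2, −1]] with P⁻¹ = [[1, −3], [−2, 5]], and Q = P·diag(−1, −3)·P⁻¹.
Then Q⁶ = P·diag(1, 729)·P⁻¹ = [[−5, −2187], [−2, −729]] · [[1, −3], [−2, 5]] = [[4369, −10920], [1456, −3639]].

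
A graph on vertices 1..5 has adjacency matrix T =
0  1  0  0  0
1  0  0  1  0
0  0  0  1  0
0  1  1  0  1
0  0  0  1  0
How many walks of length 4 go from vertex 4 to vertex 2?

0

The number of length-4 walks from vertex 4 to vertex 2 is entry (4,2) of T⁴, where T is the adjacency matrix.
T² = [[1, 0, 0, 1, 0], [0, 2, 1, 0, 1], [0, 1, 1, 0, 1], [1, 0, 0, 3, 0], [0, 1, 1, 0, 1]]
T³ = [[0, 2, 1, 0, 1], [2, 0, 0, 4, 0], [1, 0, 0, 3, 0], [0, 4, 3, 0, 3], [1, 0, 0, 3, 0]]
T⁴ = [[2, 0, 0, 4, 0], [0, 6, 4, 0, 4], [0, 4, 3, 0, 3], [4, 0, 0, 10, 0], [0, 4, 3, 0, 3]]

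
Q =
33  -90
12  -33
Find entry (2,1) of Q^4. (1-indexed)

tr Q = 0 and det Q = -9, so the characteristic polynomial is λ² − (0)λ + (-9) with roots 3 and -3.
Eigenvectors give P = [[3, -5], [1, -2]] with P⁻¹ = [[2, -5], [1, -3]], and Q = P·diag(3, -3)·P⁻¹.
Then Q^4 = P·diag(81, 81)·P⁻¹ = [[243, -405], [81, -162]] · [[2, -5], [1, -3]] = [[81, 0], [0, 81]].

0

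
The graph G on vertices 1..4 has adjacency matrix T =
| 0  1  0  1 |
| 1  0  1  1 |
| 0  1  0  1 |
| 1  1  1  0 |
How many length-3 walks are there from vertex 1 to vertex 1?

The number of length-3 walks from vertex 1 to vertex 1 is entry (1,1) of T^3, where T is the adjacency matrix.
T^2 = [[2, 1, 2, 1], [1, 3, 1, 2], [2, 1, 2, 1], [1, 2, 1, 3]]
T^3 = [[2, 5, 2, 5], [5, 4, 5, 5], [2, 5, 2, 5], [5, 5, 5, 4]]

2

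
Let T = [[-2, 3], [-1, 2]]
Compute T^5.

T² = I (check: tr T = 0 and det T = -1), so T^5 = T since 5 is odd.

[[-2, 3], [-1, 2]]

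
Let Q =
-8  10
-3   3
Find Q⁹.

[[-115538, 191710], [-57513, 95343]]

tr Q = -5 and det Q = 6, so the characteristic polynomial is λ² − (-5)λ + (6) with roots -3 and -2.
Eigenvectors give P = [[2, -5], [1, -3]] with P⁻¹ = [[3, -5], [1, -2]], and Q = P·diag(-3, -2)·P⁻¹.
Then Q⁹ = P·diag(-19683, -512)·P⁻¹ = [[-39366, 2560], [-19683, 1536]] · [[3, -5], [1, -2]] = [[-115538, 191710], [-57513, 95343]].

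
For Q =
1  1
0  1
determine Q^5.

Q = I + N where N = [[0, 1], [0, 0]] is strictly upper-triangular, so N^2 = 0.
(I + N)^5 = I + 5·N = [[1, 5], [0, 1]].

[[1, 5], [0, 1]]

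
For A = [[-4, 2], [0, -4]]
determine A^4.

A^2 = [[16, -16], [0, 16]]
A^3 = [[-64, 96], [0, -64]]
A^4 = [[256, -512], [0, 256]]

[[256, -512], [0, 256]]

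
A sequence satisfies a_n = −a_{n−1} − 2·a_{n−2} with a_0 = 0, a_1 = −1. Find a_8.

With companion matrix B = [[−1, −2], [1, 0]], [a_n, a_{n−1}]ᵀ = B·[a_{n−1}, a_{n−2}]ᵀ, so [a_8, a_7]ᵀ = B^7·[a_1, a_0]ᵀ.
B^7 = [[3, −14], [7, 10]], giving [a_8, a_7]ᵀ = [[−3], [−7]].

−3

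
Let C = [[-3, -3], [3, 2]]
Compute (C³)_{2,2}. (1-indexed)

-1

C² = [[0, 3], [-3, -5]]
C³ = [[9, 6], [-6, -1]]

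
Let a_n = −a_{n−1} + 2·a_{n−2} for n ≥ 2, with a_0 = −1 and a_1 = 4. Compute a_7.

With companion matrix C = [[−1, 2], [1, 0]], [a_n, a_{n−1}]ᵀ = C·[a_{n−1}, a_{n−2}]ᵀ, so [a_7, a_6]ᵀ = C⁶·[a_1, a_0]ᵀ.
C⁶ = [[43, −42], [−21, 22]], giving [a_7, a_6]ᵀ = [[214], [−106]].

214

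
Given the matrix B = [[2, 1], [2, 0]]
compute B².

[[6, 2], [4, 2]]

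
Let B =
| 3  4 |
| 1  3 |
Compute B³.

B² = [[13, 24], [6, 13]]
B³ = [[63, 124], [31, 63]]

[[63, 124], [31, 63]]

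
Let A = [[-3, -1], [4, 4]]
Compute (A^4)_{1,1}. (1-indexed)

21

A^2 = [[5, -1], [4, 12]]
A^3 = [[-19, -9], [36, 44]]
A^4 = [[21, -17], [68, 140]]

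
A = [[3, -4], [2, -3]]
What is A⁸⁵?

A² = I (check: tr A = 0 and det A = -1), so A⁸⁵ = A since 85 is odd.

[[3, -4], [2, -3]]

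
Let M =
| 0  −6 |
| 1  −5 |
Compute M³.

tr M = −5 and det M = 6, so the characteristic polynomial is λ² − (−5)λ + (6) with roots −2 and −3.
Eigenvectors give P = [[3, 2], [1, 1]] with P⁻¹ = [[1, −2], [−1, 3]], and M = P·diag(−2, −3)·P⁻¹.
Then M³ = P·diag(−8, −27)·P⁻¹ = [[−24, −54], [−8, −27]] · [[1, −2], [−1, 3]] = [[30, −114], [19, −65]].

[[30, −114], [19, −65]]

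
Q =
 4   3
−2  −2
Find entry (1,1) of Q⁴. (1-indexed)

Q² = [[10, 6], [−4, −2]]
Q³ = [[28, 18], [−12, −8]]
Q⁴ = [[76, 48], [−32, −20]]

76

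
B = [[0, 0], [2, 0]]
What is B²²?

[[0, 0], [0, 0]]

B is strictly triangular, hence nilpotent: B² = 0, so B²² = 0.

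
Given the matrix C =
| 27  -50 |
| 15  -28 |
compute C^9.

tr C = -1 and det C = -6, so the characteristic polynomial is λ² − (-1)λ + (-6) with roots -3 and 2.
Eigenvectors give P = [[5, -2], [3, -1]] with P⁻¹ = [[-1, 2], [-3, 5]], and C = P·diag(-3, 2)·P⁻¹.
Then C^9 = P·diag(-19683, 512)·P⁻¹ = [[-98415, -1024], [-59049, -512]] · [[-1, 2], [-3, 5]] = [[101487, -201950], [60585, -120658]].

[[101487, -201950], [60585, -120658]]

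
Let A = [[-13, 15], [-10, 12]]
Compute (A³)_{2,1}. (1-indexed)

-70

tr A = -1 and det A = -6, so the characteristic polynomial is λ² − (-1)λ + (-6) with roots -3 and 2.
Eigenvectors give P = [[3, 1], [2, 1]] with P⁻¹ = [[1, -1], [-2, 3]], and A = P·diag(-3, 2)·P⁻¹.
Then A³ = P·diag(-27, 8)·P⁻¹ = [[-81, 8], [-54, 8]] · [[1, -1], [-2, 3]] = [[-97, 105], [-70, 78]].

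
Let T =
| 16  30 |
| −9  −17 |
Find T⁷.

[[646, 1290], [−387, −773]]

tr T = −1 and det T = −2, so the characteristic polynomial is λ² − (−1)λ + (−2) with roots 1 and −2.
Eigenvectors give P = [[−2, −5], [1, 3]] with P⁻¹ = [[−3, −5], [1, 2]], and T = P·diag(1, −2)·P⁻¹.
Then T⁷ = P·diag(1, −128)·P⁻¹ = [[−2, 640], [1, −384]] · [[−3, −5], [1, 2]] = [[646, 1290], [−387, −773]].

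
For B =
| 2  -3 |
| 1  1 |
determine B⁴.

B² = [[1, -9], [3, -2]]
B³ = [[-7, -12], [4, -11]]
B⁴ = [[-26, 9], [-3, -23]]

[[-26, 9], [-3, -23]]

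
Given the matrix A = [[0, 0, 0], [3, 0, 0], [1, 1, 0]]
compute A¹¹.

A is strictly triangular, hence nilpotent: A³ = 0, so A¹¹ = 0.

[[0, 0, 0], [0, 0, 0], [0, 0, 0]]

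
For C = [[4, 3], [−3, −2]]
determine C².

[[7, 6], [−6, −5]]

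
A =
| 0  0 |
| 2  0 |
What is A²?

[[0, 0], [0, 0]]

A is strictly triangular, hence nilpotent: A² = 0, so A² = 0.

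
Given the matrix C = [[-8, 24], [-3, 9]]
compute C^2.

[[-8, 24], [-3, 9]]

C² = C (a projection; rank 1, trace 1), so C^2 = C.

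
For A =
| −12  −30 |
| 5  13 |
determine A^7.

tr A = 1 and det A = −6, so the characteristic polynomial is λ² − (1)λ + (−6) with roots −2 and 3.
Eigenvectors give P = [[−3, −2], [1, 1]] with P⁻¹ = [[−1, −2], [1, 3]], and A = P·diag(−2, 3)·P⁻¹.
Then A^7 = P·diag(−128, 2187)·P⁻¹ = [[384, −4374], [−128, 2187]] · [[−1, −2], [1, 3]] = [[−4758, −13890], [2315, 6817]].

[[−4758, −13890], [2315, 6817]]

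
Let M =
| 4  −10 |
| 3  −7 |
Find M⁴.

tr M = −3 and det M = 2, so the characteristic polynomial is λ² − (−3)λ + (2) with roots −1 and −2.
Eigenvectors give P = [[2, −5], [1, −3]] with P⁻¹ = [[3, −5], [1, −2]], and M = P·diag(−1, −2)·P⁻¹.
Then M⁴ = P·diag(1, 16)·P⁻¹ = [[2, −80], [1, −48]] · [[3, −5], [1, −2]] = [[−74, 150], [−45, 91]].

[[−74, 150], [−45, 91]]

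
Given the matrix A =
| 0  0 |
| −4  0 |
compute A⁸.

A is strictly triangular, hence nilpotent: A² = 0, so A⁸ = 0.

[[0, 0], [0, 0]]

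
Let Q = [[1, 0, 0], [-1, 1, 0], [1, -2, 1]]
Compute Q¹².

[[1, 0, 0], [-12, 1, 0], [144, -24, 1]]

Q = I + N where N = [[0, 0, 0], [-1, 0, 0], [1, -2, 0]] is strictly lower-triangular, so N³ = 0.
(I + N)¹² = I + 12·N + 66·N² = [[1, 0, 0], [-12, 1, 0], [144, -24, 1]].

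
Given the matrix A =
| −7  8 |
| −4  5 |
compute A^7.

tr A = −2 and det A = −3, so the characteristic polynomial is λ² − (−2)λ + (−3) with roots −3 and 1.
Eigenvectors give P = [[2, −1], [1, −1]] with P⁻¹ = [[1, −1], [1, −2]], and A = P·diag(−3, 1)·P⁻¹.
Then A^7 = P·diag(−2187, 1)·P⁻¹ = [[−4374, −1], [−2187, −1]] · [[1, −1], [1, −2]] = [[−4375, 4376], [−2188, 2189]].

[[−4375, 4376], [−2188, 2189]]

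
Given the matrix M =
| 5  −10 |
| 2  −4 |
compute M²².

M² = M (a projection; rank 1, trace 1), so M²² = M.

[[5, −10], [2, −4]]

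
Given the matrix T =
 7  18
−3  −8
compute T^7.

[[259, 774], [−129, −386]]

tr T = −1 and det T = −2, so the characteristic polynomial is λ² − (−1)λ + (−2) with roots 1 and −2.
Eigenvectors give P = [[−3, −2], [1, 1]] with P⁻¹ = [[−1, −2], [1, 3]], and T = P·diag(1, −2)·P⁻¹.
Then T^7 = P·diag(1, −128)·P⁻¹ = [[−3, 256], [1, −128]] · [[−1, −2], [1, 3]] = [[259, 774], [−129, −386]].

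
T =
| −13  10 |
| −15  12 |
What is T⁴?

tr T = −1 and det T = −6, so the characteristic polynomial is λ² − (−1)λ + (−6) with roots 2 and −3.
Eigenvectors give P = [[−2, 1], [−3, 1]] with P⁻¹ = [[1, −1], [3, −2]], and T = P·diag(2, −3)·P⁻¹.
Then T⁴ = P·diag(16, 81)·P⁻¹ = [[−32, 81], [−48, 81]] · [[1, −1], [3, −2]] = [[211, −130], [195, −114]].

[[211, −130], [195, −114]]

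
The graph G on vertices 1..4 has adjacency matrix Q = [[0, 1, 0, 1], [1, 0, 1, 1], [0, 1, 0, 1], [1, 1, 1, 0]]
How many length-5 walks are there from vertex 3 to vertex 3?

The number of length-5 walks from vertex 3 to vertex 3 is entry (3,3) of Q⁵, where Q is the adjacency matrix.
Q² = [[2, 1, 2, 1], [1, 3, 1, 2], [2, 1, 2, 1], [1, 2, 1, 3]]
Q³ = [[2, 5, 2, 5], [5, 4, 5, 5], [2, 5, 2, 5], [5, 5, 5, 4]]
Q⁴ = [[10, 9, 10, 9], [9, 15, 9, 14], [10, 9, 10, 9], [9, 14, 9, 15]]
Q⁵ = [[18, 29, 18, 29], [29, 32, 29, 33], [18, 29, 18, 29], [29, 33, 29, 32]]

18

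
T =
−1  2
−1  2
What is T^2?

[[−1, 2], [−1, 2]]

T² = T (a projection; rank 1, trace 1), so T^2 = T.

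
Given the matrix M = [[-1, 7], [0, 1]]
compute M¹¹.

M² = I (check: tr M = 0 and det M = -1), so M¹¹ = M since 11 is odd.

[[-1, 7], [0, 1]]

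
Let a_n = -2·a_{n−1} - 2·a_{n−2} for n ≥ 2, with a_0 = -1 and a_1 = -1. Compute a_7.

With companion matrix T = [[-2, -2], [1, 0]], [a_n, a_{n−1}]ᵀ = T·[a_{n−1}, a_{n−2}]ᵀ, so [a_7, a_6]ᵀ = T⁶·[a_1, a_0]ᵀ.
T⁶ = [[-8, -16], [8, 8]], giving [a_7, a_6]ᵀ = [[24], [-16]].

24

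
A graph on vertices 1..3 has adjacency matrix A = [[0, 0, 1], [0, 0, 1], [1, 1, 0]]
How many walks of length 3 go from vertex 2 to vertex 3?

The number of length-3 walks from vertex 2 to vertex 3 is entry (2,3) of A³, where A is the adjacency matrix.
A² = [[1, 1, 0], [1, 1, 0], [0, 0, 2]]
A³ = [[0, 0, 2], [0, 0, 2], [2, 2, 0]]

2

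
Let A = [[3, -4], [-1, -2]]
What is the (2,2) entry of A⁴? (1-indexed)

68

A² = [[13, -4], [-1, 8]]
A³ = [[43, -44], [-11, -12]]
A⁴ = [[173, -84], [-21, 68]]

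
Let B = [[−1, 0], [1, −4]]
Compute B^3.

[[−1, 0], [21, −64]]

B^2 = [[1, 0], [−5, 16]]
B^3 = [[−1, 0], [21, −64]]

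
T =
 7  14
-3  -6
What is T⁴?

[[7, 14], [-3, -6]]

T² = T (a projection; rank 1, trace 1), so T⁴ = T.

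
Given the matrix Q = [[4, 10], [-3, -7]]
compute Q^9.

[[2554, 5110], [-1533, -3067]]

tr Q = -3 and det Q = 2, so the characteristic polynomial is λ² − (-3)λ + (2) with roots -1 and -2.
Eigenvectors give P = [[2, 5], [-1, -3]] with P⁻¹ = [[3, 5], [-1, -2]], and Q = P·diag(-1, -2)·P⁻¹.
Then Q^9 = P·diag(-1, -512)·P⁻¹ = [[-2, -2560], [1, 1536]] · [[3, 5], [-1, -2]] = [[2554, 5110], [-1533, -3067]].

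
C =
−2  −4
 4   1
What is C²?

[[−12, 4], [−4, −15]]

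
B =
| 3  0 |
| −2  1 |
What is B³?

tr B = 4 and det B = 3, so the characteristic polynomial is λ² − (4)λ + (3) with roots 1 and 3.
Eigenvectors give P = [[0, −1], [1, 1]] with P⁻¹ = [[1, 1], [−1, 0]], and B = P·diag(1, 3)·P⁻¹.
Then B³ = P·diag(1, 27)·P⁻¹ = [[0, −27], [1, 27]] · [[1, 1], [−1, 0]] = [[27, 0], [−26, 1]].

[[27, 0], [−26, 1]]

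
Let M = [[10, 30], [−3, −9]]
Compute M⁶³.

M² = M (a projection; rank 1, trace 1), so M⁶³ = M.

[[10, 30], [−3, −9]]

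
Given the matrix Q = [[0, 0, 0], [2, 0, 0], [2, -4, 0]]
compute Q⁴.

[[0, 0, 0], [0, 0, 0], [0, 0, 0]]

Q is strictly triangular, hence nilpotent: Q³ = 0, so Q⁴ = 0.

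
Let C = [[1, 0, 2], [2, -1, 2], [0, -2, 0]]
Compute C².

[[1, -4, 2], [0, -3, 2], [-4, 2, -4]]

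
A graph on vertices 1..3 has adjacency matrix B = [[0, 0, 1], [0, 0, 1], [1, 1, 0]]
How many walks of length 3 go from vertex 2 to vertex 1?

The number of length-3 walks from vertex 2 to vertex 1 is entry (2,1) of B³, where B is the adjacency matrix.
B² = [[1, 1, 0], [1, 1, 0], [0, 0, 2]]
B³ = [[0, 0, 2], [0, 0, 2], [2, 2, 0]]

0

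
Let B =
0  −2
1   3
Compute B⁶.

[[−62, −126], [63, 127]]

tr B = 3 and det B = 2, so the characteristic polynomial is λ² − (3)λ + (2) with roots 1 and 2.
Eigenvectors give P = [[2, −1], [−1, 1]] with P⁻¹ = [[1, 1], [1, 2]], and B = P·diag(1, 2)·P⁻¹.
Then B⁶ = P·diag(1, 64)·P⁻¹ = [[2, −64], [−1, 64]] · [[1, 1], [1, 2]] = [[−62, −126], [63, 127]].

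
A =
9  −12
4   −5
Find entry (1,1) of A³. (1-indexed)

tr A = 4 and det A = 3, so the characteristic polynomial is λ² − (4)λ + (3) with roots 1 and 3.
Eigenvectors give P = [[−3, 2], [−2, 1]] with P⁻¹ = [[1, −2], [2, −3]], and A = P·diag(1, 3)·P⁻¹.
Then A³ = P·diag(1, 27)·P⁻¹ = [[−3, 54], [−2, 27]] · [[1, −2], [2, −3]] = [[105, −156], [52, −77]].

105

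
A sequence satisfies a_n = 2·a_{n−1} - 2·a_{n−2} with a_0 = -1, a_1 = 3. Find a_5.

With companion matrix B = [[2, -2], [1, 0]], [a_n, a_{n−1}]ᵀ = B·[a_{n−1}, a_{n−2}]ᵀ, so [a_5, a_4]ᵀ = B⁴·[a_1, a_0]ᵀ.
B⁴ = [[-4, 0], [0, -4]], giving [a_5, a_4]ᵀ = [[-12], [4]].

-12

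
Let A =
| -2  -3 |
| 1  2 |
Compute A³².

[[1, 0], [0, 1]]

A² = I (check: tr A = 0 and det A = -1), so A³² = I since 32 is even.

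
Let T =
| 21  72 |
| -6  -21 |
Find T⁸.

[[6561, 0], [0, 6561]]

tr T = 0 and det T = -9, so the characteristic polynomial is λ² − (0)λ + (-9) with roots 3 and -3.
Eigenvectors give P = [[4, -3], [-1, 1]] with P⁻¹ = [[1, 3], [1, 4]], and T = P·diag(3, -3)·P⁻¹.
Then T⁸ = P·diag(6561, 6561)·P⁻¹ = [[26244, -19683], [-6561, 6561]] · [[1, 3], [1, 4]] = [[6561, 0], [0, 6561]].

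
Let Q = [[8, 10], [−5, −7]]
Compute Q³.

tr Q = 1 and det Q = −6, so the characteristic polynomial is λ² − (1)λ + (−6) with roots −2 and 3.
Eigenvectors give P = [[−1, 2], [1, −1]] with P⁻¹ = [[1, 2], [1, 1]], and Q = P·diag(−2, 3)·P⁻¹.
Then Q³ = P·diag(−8, 27)·P⁻¹ = [[8, 54], [−8, −27]] · [[1, 2], [1, 1]] = [[62, 70], [−35, −43]].

[[62, 70], [−35, −43]]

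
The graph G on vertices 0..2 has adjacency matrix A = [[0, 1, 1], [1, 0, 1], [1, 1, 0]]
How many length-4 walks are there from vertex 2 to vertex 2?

The number of length-4 walks from vertex 2 to vertex 2 is entry (2,2) of A^4, where A is the adjacency matrix.
A^2 = [[2, 1, 1], [1, 2, 1], [1, 1, 2]]
A^3 = [[2, 3, 3], [3, 2, 3], [3, 3, 2]]
A^4 = [[6, 5, 5], [5, 6, 5], [5, 5, 6]]

6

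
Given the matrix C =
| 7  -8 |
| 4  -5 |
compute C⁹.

[[39367, -39368], [19684, -19685]]

tr C = 2 and det C = -3, so the characteristic polynomial is λ² − (2)λ + (-3) with roots 3 and -1.
Eigenvectors give P = [[2, -1], [1, -1]] with P⁻¹ = [[1, -1], [1, -2]], and C = P·diag(3, -1)·P⁻¹.
Then C⁹ = P·diag(19683, -1)·P⁻¹ = [[39366, 1], [19683, 1]] · [[1, -1], [1, -2]] = [[39367, -39368], [19684, -19685]].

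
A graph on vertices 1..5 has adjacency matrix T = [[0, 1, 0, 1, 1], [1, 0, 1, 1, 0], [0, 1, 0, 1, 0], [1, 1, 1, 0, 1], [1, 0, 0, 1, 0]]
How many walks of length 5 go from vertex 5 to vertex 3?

The number of length-5 walks from vertex 5 to vertex 3 is entry (5,3) of T⁵, where T is the adjacency matrix.
T² = [[3, 1, 2, 2, 1], [1, 3, 1, 2, 2], [2, 1, 2, 1, 1], [2, 2, 1, 4, 1], [1, 2, 1, 1, 2]]
T³ = [[4, 7, 3, 7, 5], [7, 4, 5, 7, 3], [3, 5, 2, 6, 3], [7, 7, 6, 6, 6], [5, 3, 3, 6, 2]]
T⁴ = [[19, 14, 14, 19, 11], [14, 19, 11, 19, 14], [14, 11, 11, 13, 9], [19, 19, 13, 26, 13], [11, 14, 9, 13, 11]]
T⁵ = [[44, 52, 33, 58, 38], [52, 44, 38, 58, 33], [33, 38, 24, 45, 27], [58, 58, 45, 64, 45], [38, 33, 27, 45, 24]]

27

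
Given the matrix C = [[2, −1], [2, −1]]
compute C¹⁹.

C² = C (a projection; rank 1, trace 1), so C¹⁹ = C.

[[2, −1], [2, −1]]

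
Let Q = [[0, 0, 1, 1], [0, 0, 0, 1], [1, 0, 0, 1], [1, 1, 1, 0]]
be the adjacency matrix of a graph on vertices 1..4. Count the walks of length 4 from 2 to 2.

3

The number of length-4 walks from vertex 2 to vertex 2 is entry (2,2) of Q^4, where Q is the adjacency matrix.
Q^2 = [[2, 1, 1, 1], [1, 1, 1, 0], [1, 1, 2, 1], [1, 0, 1, 3]]
Q^3 = [[2, 1, 3, 4], [1, 0, 1, 3], [3, 1, 2, 4], [4, 3, 4, 2]]
Q^4 = [[7, 4, 6, 6], [4, 3, 4, 2], [6, 4, 7, 6], [6, 2, 6, 11]]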